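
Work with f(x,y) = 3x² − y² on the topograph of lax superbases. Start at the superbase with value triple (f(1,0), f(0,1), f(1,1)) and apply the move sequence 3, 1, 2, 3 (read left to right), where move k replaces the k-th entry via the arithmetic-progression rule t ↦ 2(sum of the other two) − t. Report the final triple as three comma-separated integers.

start (3,-1,2) = (f(1,0),f(0,1),f(1,1))
replace slot 3: 2·(3+(-1)) − 2 = 2 → (3,-1,2)
replace slot 1: 2·((-1)+2) − 3 = -1 → (-1,-1,2)
replace slot 2: 2·((-1)+2) − (-1) = 3 → (-1,3,2)
replace slot 3: 2·((-1)+3) − 2 = 2 → (-1,3,2)

-1,3,2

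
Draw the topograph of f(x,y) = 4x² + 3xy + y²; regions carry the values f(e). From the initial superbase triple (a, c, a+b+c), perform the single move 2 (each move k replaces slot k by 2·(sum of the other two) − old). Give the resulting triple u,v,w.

start (4,1,8) = (f(1,0),f(0,1),f(1,1))
replace slot 2: 2·(4+8) − 1 = 23 → (4,23,8)

4,23,8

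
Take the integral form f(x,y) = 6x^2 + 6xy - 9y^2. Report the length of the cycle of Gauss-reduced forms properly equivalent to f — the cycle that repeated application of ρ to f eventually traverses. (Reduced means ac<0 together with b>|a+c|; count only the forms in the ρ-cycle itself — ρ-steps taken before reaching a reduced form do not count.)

D = 252, ⌊√D⌋ = 15
river: ρ → (-9,12,3)
river: ρ → (3,12,-9)
river: ρ → (-9,6,6)
river: ρ → (6,6,-9)
ρ-cycle length = 4 (tail of 0 descent steps not counted)

4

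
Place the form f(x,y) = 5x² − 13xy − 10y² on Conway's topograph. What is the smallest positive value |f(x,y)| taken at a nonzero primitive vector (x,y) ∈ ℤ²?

descent: ρ → (-10,13,5)  [lands on river]
river: ρ → (5,17,-4)
river: ρ → (-4,15,9)
river: ρ → (9,3,-10)
river: ρ → (-10,17,2)
river: ρ → (2,19,-1)
river: ρ → (-1,19,2)
river: ρ → (2,17,-10)
river: ρ → (-10,3,9)
river: ρ → (9,15,-4)
river: ρ → (-4,17,5)
river: ρ → (5,13,-10)
river: ρ → (-10,7,8)
river: ρ → (8,9,-9)
river: ρ → (-9,9,8)
river: ρ → (8,7,-10)
closes: descent 1, river 16
min |a| on river = 1

1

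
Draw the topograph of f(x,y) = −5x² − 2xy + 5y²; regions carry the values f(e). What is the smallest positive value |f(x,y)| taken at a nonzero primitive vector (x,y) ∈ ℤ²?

descent: ρ → (5,2,-5)  [lands on river]
river: ρ → (-5,8,2)
river: ρ → (2,8,-5)
river: ρ → (-5,2,5)
river: ρ → (5,8,-2)
river: ρ → (-2,8,5)
closes: descent 1, river 6
min |a| on river = 2

2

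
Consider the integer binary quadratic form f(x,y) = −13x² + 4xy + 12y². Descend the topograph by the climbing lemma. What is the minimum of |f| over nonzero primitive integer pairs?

river: ρ → (12,20,-5)
river: ρ → (-5,20,12)
river: ρ → (12,4,-13)
river: ρ → (-13,22,3)
river: ρ → (3,20,-20)
river: ρ → (-20,20,3)
river: ρ → (3,22,-13)
river: ρ → (-13,4,12)
closes: descent 0, river 8
min |a| on river = 3

3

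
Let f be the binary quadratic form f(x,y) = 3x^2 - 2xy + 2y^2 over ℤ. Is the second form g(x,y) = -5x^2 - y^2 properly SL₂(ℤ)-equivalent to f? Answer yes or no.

D₁ = -20, D₂ = -20
f: flip: (3,-2,2)→(2,2,3)
f: reduced (well bottom): (2,2,3) with a≤c, −a<b≤a
g is negative-definite; reduce −g:
−g: flip: (5,0,1)→(1,0,5)
−g: reduced (well bottom): (1,0,5) with a≤c, −a<b≤a
flip sign back: reduced form of g is (-1,0,-5)
reduced forms (2, 2, 3) vs (-1, 0, -5) ⇒ inequivalent

no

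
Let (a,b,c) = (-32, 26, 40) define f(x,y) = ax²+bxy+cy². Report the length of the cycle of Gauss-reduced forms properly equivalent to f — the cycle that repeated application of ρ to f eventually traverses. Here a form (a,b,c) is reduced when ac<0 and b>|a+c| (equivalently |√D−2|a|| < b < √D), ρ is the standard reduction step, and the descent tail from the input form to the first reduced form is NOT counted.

D = 5796, ⌊√D⌋ = 76
river: ρ → (40,54,-18)
river: ρ → (-18,54,40)
river: ρ → (40,26,-32)
river: ρ → (-32,38,34)
river: ρ → (34,30,-36)
river: ρ → (-36,42,28)
river: ρ → (28,70,-8)
river: ρ → (-8,74,10)
river: ρ → (10,66,-36)
river: ρ → (-36,6,40)
river: ρ → (40,74,-2)
river: ρ → (-2,74,40)
river: ρ → (40,6,-36)
river: ρ → (-36,66,10)
river: ρ → (10,74,-8)
river: ρ → (-8,70,28)
river: ρ → (28,42,-36)
river: ρ → (-36,30,34)
river: ρ → (34,38,-32)
river: ρ → (-32,26,40)
ρ-cycle length = 20 (tail of 0 descent steps not counted)

20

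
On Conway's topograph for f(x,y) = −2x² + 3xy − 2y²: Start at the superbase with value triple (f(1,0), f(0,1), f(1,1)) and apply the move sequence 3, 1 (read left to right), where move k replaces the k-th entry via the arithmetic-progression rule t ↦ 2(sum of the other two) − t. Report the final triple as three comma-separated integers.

start (-2,-2,-1) = (f(1,0),f(0,1),f(1,1))
replace slot 3: 2·((-2)+(-2)) − (-1) = -7 → (-2,-2,-7)
replace slot 1: 2·((-2)+(-7)) − (-2) = -16 → (-16,-2,-7)

-16,-2,-7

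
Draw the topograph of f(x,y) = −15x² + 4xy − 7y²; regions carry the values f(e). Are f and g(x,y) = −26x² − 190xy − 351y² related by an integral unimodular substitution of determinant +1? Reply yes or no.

D₁ = -404, D₂ = -404
f is negative-definite; reduce −f:
−f: flip: (15,-4,7)→(7,4,15)
−f: reduced (well bottom): (7,4,15) with a≤c, −a<b≤a
flip sign back: reduced form of f is (-7,-4,-15)
g is negative-definite; reduce −g:
−g: translate: b→-18 (≡190 mod 52), so (26,190,351)→(26,-18,7)
−g: flip: (26,-18,7)→(7,18,26)
−g: translate: b→4 (≡18 mod 14), so (7,18,26)→(7,4,15)
−g: reduced (well bottom): (7,4,15) with a≤c, −a<b≤a
flip sign back: reduced form of g is (-7,-4,-15)
reduced forms (-7, -4, -15) vs (-7, -4, -15) ⇒ equivalent

yes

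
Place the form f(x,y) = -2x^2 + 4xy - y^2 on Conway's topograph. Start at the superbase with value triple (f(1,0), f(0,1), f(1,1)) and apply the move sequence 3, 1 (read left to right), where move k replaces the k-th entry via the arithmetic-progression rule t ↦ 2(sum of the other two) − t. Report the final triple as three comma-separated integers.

start (-2,-1,1) = (f(1,0),f(0,1),f(1,1))
replace slot 3: 2·((-2)+(-1)) − 1 = -7 → (-2,-1,-7)
replace slot 1: 2·((-1)+(-7)) − (-2) = -14 → (-14,-1,-7)

-14,-1,-7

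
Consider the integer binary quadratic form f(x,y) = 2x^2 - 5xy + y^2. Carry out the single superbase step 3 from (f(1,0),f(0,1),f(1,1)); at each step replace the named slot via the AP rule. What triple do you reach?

start (2,1,-2) = (f(1,0),f(0,1),f(1,1))
replace slot 3: 2·(2+1) − (-2) = 8 → (2,1,8)

2,1,8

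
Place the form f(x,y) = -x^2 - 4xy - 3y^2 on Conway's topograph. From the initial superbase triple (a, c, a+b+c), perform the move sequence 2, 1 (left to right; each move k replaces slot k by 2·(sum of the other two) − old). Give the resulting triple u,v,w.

start (-1,-3,-8) = (f(1,0),f(0,1),f(1,1))
replace slot 2: 2·((-1)+(-8)) − (-3) = -15 → (-1,-15,-8)
replace slot 1: 2·((-15)+(-8)) − (-1) = -45 → (-45,-15,-8)

-45,-15,-8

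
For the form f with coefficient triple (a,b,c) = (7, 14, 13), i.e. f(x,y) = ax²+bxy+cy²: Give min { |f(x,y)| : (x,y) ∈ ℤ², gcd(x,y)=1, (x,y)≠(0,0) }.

translate: b→0 (≡14 mod 14), so (7,14,13)→(7,0,6)
flip: (7,0,6)→(6,0,7)
reduced (well bottom): (6,0,7) with a≤c, −a<b≤a
well minimum = a = 6

6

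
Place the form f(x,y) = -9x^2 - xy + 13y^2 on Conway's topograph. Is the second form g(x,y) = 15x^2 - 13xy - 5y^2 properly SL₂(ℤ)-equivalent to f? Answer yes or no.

D₁ = 469, D₂ = 469
river cycle of f (length 4): (-9, 17, 5), (5, 13, -15), (-15, 17, 3), (3, 19, -9)
river cycle of g (length 4): (-5, 13, 15), (15, 17, -3), (-3, 19, 9), (9, 17, -5)
cycles differ ⇒ inequivalent

no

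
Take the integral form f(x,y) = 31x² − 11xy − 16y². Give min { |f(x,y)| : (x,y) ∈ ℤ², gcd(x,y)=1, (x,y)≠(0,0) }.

descent: ρ → (-16,43,4)  [lands on river]
river: ρ → (4,45,-5)
river: ρ → (-5,45,4)
river: ρ → (4,43,-16)
river: ρ → (-16,21,26)
river: ρ → (26,31,-11)
river: ρ → (-11,35,20)
river: ρ → (20,45,-1)
river: ρ → (-1,45,20)
river: ρ → (20,35,-11)
river: ρ → (-11,31,26)
river: ρ → (26,21,-16)
closes: descent 1, river 12
min |a| on river = 1

1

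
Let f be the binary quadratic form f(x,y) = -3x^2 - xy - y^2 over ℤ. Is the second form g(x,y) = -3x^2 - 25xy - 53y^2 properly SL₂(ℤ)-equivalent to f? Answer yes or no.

D₁ = -11, D₂ = -11
f is negative-definite; reduce −f:
−f: flip: (3,1,1)→(1,-1,3)
−f: translate: b→1 (≡-1 mod 2), so (1,-1,3)→(1,1,3)
−f: reduced (well bottom): (1,1,3) with a≤c, −a<b≤a
flip sign back: reduced form of f is (-1,-1,-3)
g is negative-definite; reduce −g:
−g: translate: b→1 (≡25 mod 6), so (3,25,53)→(3,1,1)
−g: flip: (3,1,1)→(1,-1,3)
−g: translate: b→1 (≡-1 mod 2), so (1,-1,3)→(1,1,3)
−g: reduced (well bottom): (1,1,3) with a≤c, −a<b≤a
flip sign back: reduced form of g is (-1,-1,-3)
reduced forms (-1, -1, -3) vs (-1, -1, -3) ⇒ equivalent

yes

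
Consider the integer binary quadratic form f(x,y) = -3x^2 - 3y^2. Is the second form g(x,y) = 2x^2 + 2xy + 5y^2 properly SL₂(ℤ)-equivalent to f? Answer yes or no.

D₁ = -36, D₂ = -36
f is negative-definite; reduce −f:
−f: reduced (well bottom): (3,0,3) with a≤c, −a<b≤a
flip sign back: reduced form of f is (-3,0,-3)
g: reduced (well bottom): (2,2,5) with a≤c, −a<b≤a
reduced forms (-3, 0, -3) vs (2, 2, 5) ⇒ inequivalent

no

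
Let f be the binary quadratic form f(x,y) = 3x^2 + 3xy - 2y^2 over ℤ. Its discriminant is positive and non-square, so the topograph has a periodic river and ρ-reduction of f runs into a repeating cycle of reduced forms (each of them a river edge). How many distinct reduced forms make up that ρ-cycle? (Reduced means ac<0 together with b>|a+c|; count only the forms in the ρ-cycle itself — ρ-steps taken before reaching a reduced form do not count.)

D = 33, ⌊√D⌋ = 5
river: ρ → (-2,5,1)
river: ρ → (1,5,-2)
river: ρ → (-2,3,3)
river: ρ → (3,3,-2)
ρ-cycle length = 4 (tail of 0 descent steps not counted)

4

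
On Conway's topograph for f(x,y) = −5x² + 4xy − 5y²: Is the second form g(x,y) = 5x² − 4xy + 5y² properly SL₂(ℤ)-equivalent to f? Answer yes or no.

D₁ = -84, D₂ = -84
f is negative-definite; reduce −f:
−f: flip: (5,-4,5)→(5,4,5)
−f: reduced (well bottom): (5,4,5) with a≤c, −a<b≤a
flip sign back: reduced form of f is (-5,-4,-5)
g: flip: (5,-4,5)→(5,4,5)
g: reduced (well bottom): (5,4,5) with a≤c, −a<b≤a
reduced forms (-5, -4, -5) vs (5, 4, 5) ⇒ inequivalent

no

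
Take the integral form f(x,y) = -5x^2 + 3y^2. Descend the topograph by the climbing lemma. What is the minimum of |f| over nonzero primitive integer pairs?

descent: ρ → (3,6,-2)  [lands on river]
river: ρ → (-2,6,3)
closes: descent 1, river 2
min |a| on river = 2

2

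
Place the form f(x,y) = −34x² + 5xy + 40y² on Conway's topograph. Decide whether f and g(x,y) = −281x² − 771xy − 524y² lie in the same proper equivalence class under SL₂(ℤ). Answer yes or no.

D₁ = 5465, D₂ = 5465
river cycle of f (length 42): (-34, 73, 1), (1, 73, -34), (-34, 63, 11), (11, 69, -16), (-16, 59, 31), (31, 65, -10), (-10, 55, 61), (61, 67, -4), (-4, 69, 44), (44, 19, -29), … (32 more)
river cycle of g (length 42): (-34, 73, 1), (1, 73, -34), (-34, 63, 11), (11, 69, -16), (-16, 59, 31), (31, 65, -10), (-10, 55, 61), (61, 67, -4), (-4, 69, 44), (44, 19, -29), … (32 more)
cycles coincide ⇒ equivalent

yes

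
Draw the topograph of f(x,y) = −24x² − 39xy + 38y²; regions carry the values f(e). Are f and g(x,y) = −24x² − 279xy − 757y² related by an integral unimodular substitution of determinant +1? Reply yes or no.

D₁ = 5169, D₂ = 5169
river cycle of f (length 62): (38, 39, -24), (-24, 57, 20), (20, 63, -15), (-15, 57, 32), (32, 71, -1), (-1, 71, 32), (32, 57, -15), (-15, 63, 20), (20, 57, -24), (-24, 39, 38), … (52 more)
river cycle of g (length 62): (-24, 57, 20), (20, 63, -15), (-15, 57, 32), (32, 71, -1), (-1, 71, 32), (32, 57, -15), (-15, 63, 20), (20, 57, -24), (-24, 39, 38), (38, 37, -25), … (52 more)
cycles coincide ⇒ equivalent

yes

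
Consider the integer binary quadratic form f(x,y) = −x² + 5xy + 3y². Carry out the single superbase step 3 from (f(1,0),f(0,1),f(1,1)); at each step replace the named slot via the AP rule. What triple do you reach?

start (-1,3,7) = (f(1,0),f(0,1),f(1,1))
replace slot 3: 2·((-1)+3) − 7 = -3 → (-1,3,-3)

-1,3,-3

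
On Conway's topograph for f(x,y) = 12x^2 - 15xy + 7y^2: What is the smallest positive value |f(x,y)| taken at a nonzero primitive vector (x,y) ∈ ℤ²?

translate: b→9 (≡-15 mod 24), so (12,-15,7)→(12,9,4)
flip: (12,9,4)→(4,-9,12)
translate: b→-1 (≡-9 mod 8), so (4,-9,12)→(4,-1,7)
reduced (well bottom): (4,-1,7) with a≤c, −a<b≤a
well minimum = a = 4

4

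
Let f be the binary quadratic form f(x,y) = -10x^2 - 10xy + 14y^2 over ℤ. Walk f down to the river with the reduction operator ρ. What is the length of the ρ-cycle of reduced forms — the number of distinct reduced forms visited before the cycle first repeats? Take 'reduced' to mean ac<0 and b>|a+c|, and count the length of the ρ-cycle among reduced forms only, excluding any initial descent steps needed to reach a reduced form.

D = 660, ⌊√D⌋ = 25
descent: ρ → (14,10,-10)  [lands on river]
river: ρ → (-10,10,14)
river: ρ → (14,18,-6)
river: ρ → (-6,18,14)
ρ-cycle length = 4 (tail of 1 descent step not counted)

4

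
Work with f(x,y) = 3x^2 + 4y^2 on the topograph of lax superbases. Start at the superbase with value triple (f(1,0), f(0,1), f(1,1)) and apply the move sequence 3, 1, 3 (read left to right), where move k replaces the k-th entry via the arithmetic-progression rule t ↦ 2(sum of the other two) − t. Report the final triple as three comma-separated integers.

start (3,4,7) = (f(1,0),f(0,1),f(1,1))
replace slot 3: 2·(3+4) − 7 = 7 → (3,4,7)
replace slot 1: 2·(4+7) − 3 = 19 → (19,4,7)
replace slot 3: 2·(19+4) − 7 = 39 → (19,4,39)

19,4,39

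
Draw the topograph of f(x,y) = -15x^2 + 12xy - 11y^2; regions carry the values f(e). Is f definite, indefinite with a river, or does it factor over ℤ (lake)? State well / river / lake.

D = b²−4ac = 12² − 4·(-15)·(-11) = -516
D < 0 ⇒ definite ⇒ every region one sign ⇒ single well

well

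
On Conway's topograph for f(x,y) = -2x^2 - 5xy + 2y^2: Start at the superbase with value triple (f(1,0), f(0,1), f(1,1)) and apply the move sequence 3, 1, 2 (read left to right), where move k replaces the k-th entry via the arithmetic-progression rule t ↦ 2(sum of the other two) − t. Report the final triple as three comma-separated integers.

start (-2,2,-5) = (f(1,0),f(0,1),f(1,1))
replace slot 3: 2·((-2)+2) − (-5) = 5 → (-2,2,5)
replace slot 1: 2·(2+5) − (-2) = 16 → (16,2,5)
replace slot 2: 2·(16+5) − 2 = 40 → (16,40,5)

16,40,5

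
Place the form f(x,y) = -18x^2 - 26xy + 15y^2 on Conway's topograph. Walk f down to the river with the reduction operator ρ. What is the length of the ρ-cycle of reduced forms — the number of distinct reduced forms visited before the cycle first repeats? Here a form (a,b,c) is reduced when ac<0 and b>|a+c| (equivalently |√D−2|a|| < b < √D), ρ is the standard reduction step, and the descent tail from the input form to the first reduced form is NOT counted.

D = 1756, ⌊√D⌋ = 41
descent: ρ → (15,26,-18)  [lands on river]
river: ρ → (-18,10,23)
river: ρ → (23,36,-5)
river: ρ → (-5,34,30)
river: ρ → (30,26,-9)
river: ρ → (-9,28,27)
river: ρ → (27,26,-10)
river: ρ → (-10,34,15)
ρ-cycle length = 8 (tail of 1 descent step not counted)

8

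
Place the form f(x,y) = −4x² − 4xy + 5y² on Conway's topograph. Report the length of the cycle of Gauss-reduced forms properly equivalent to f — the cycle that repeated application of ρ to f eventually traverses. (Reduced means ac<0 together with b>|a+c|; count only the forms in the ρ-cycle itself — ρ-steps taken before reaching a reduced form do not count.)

D = 96, ⌊√D⌋ = 9
descent: ρ → (5,4,-4)  [lands on river]
river: ρ → (-4,4,5)
river: ρ → (5,6,-3)
river: ρ → (-3,6,5)
ρ-cycle length = 4 (tail of 1 descent step not counted)

4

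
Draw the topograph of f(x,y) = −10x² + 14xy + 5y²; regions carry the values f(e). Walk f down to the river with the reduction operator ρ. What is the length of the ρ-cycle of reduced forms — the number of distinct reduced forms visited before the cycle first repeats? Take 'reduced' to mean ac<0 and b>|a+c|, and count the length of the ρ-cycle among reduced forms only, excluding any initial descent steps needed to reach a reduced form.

D = 396, ⌊√D⌋ = 19
river: ρ → (5,16,-7)
river: ρ → (-7,12,9)
river: ρ → (9,6,-10)
river: ρ → (-10,14,5)
ρ-cycle length = 4 (tail of 0 descent steps not counted)

4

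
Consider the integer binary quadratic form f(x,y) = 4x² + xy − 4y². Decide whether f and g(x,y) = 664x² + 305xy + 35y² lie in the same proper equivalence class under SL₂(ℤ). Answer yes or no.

D₁ = 65, D₂ = 65
river cycle of f (length 6): (-4, 7, 1), (1, 7, -4), (-4, 1, 4), (4, 7, -1), (-1, 7, 4), (4, 1, -4)
river cycle of g (length 6): (4, 1, -4), (-4, 7, 1), (1, 7, -4), (-4, 1, 4), (4, 7, -1), (-1, 7, 4)
cycles coincide ⇒ equivalent

yes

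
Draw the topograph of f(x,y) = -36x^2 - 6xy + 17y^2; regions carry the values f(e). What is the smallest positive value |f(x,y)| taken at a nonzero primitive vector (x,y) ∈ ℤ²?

descent: ρ → (17,40,-13)  [lands on river]
river: ρ → (-13,38,20)
river: ρ → (20,42,-9)
river: ρ → (-9,48,5)
river: ρ → (5,42,-36)
river: ρ → (-36,30,11)
river: ρ → (11,36,-27)
river: ρ → (-27,18,20)
river: ρ → (20,22,-25)
river: ρ → (-25,28,17)
closes: descent 1, river 10
min |a| on river = 5

5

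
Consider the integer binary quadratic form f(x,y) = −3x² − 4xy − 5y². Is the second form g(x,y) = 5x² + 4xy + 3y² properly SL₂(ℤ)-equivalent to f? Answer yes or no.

D₁ = -44, D₂ = -44
f is negative-definite; reduce −f:
−f: translate: b→-2 (≡4 mod 6), so (3,4,5)→(3,-2,4)
−f: reduced (well bottom): (3,-2,4) with a≤c, −a<b≤a
flip sign back: reduced form of f is (-3,2,-4)
g: flip: (5,4,3)→(3,-4,5)
g: translate: b→2 (≡-4 mod 6), so (3,-4,5)→(3,2,4)
g: reduced (well bottom): (3,2,4) with a≤c, −a<b≤a
reduced forms (-3, 2, -4) vs (3, 2, 4) ⇒ inequivalent

no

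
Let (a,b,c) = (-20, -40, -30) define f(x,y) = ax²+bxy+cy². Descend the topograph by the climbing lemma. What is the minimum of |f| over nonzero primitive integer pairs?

translate: b→0 (≡40 mod 40), so (20,40,30)→(20,0,10)
flip: (20,0,10)→(10,0,20)
reduced (well bottom): (10,0,20) with a≤c, −a<b≤a
well minimum |f| = |-10| = 10 (negative-definite)

10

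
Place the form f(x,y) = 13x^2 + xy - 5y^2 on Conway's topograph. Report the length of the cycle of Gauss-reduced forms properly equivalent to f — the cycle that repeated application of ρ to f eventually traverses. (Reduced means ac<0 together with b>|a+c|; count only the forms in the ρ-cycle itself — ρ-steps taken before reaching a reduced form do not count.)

D = 261, ⌊√D⌋ = 16
descent: ρ → (-5,9,9)  [lands on river]
river: ρ → (9,9,-5)
river: ρ → (-5,11,7)
river: ρ → (7,3,-9)
river: ρ → (-9,15,1)
river: ρ → (1,15,-9)
river: ρ → (-9,3,7)
river: ρ → (7,11,-5)
ρ-cycle length = 8 (tail of 1 descent step not counted)

8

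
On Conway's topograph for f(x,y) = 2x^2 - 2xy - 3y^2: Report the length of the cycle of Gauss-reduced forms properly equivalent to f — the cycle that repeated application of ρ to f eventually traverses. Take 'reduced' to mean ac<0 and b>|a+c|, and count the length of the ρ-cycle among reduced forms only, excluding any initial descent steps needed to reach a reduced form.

D = 28, ⌊√D⌋ = 5
descent: ρ → (-3,2,2)  [lands on river]
river: ρ → (2,2,-3)
river: ρ → (-3,4,1)
river: ρ → (1,4,-3)
ρ-cycle length = 4 (tail of 1 descent step not counted)

4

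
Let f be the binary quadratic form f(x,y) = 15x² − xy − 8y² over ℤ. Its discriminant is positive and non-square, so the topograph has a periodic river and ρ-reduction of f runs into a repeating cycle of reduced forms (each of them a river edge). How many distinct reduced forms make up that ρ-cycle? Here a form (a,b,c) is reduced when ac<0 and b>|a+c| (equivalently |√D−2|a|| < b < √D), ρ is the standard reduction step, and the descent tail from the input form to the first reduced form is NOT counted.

D = 481, ⌊√D⌋ = 21
descent: ρ → (-8,17,6)  [lands on river]
river: ρ → (6,19,-5)
river: ρ → (-5,21,2)
river: ρ → (2,19,-15)
river: ρ → (-15,11,6)
river: ρ → (6,13,-13)
river: ρ → (-13,13,6)
river: ρ → (6,11,-15)
river: ρ → (-15,19,2)
river: ρ → (2,21,-5)
river: ρ → (-5,19,6)
river: ρ → (6,17,-8)
river: ρ → (-8,15,8)
river: ρ → (8,17,-6)
river: ρ → (-6,19,5)
river: ρ → (5,21,-2)
river: ρ → (-2,19,15)
river: ρ → (15,11,-6)
river: ρ → (-6,13,13)
river: ρ → (13,13,-6)
river: ρ → (-6,11,15)
river: ρ → (15,19,-2)
river: ρ → (-2,21,5)
river: ρ → (5,19,-6)
river: ρ → (-6,17,8)
river: ρ → (8,15,-8)
ρ-cycle length = 26 (tail of 1 descent step not counted)

26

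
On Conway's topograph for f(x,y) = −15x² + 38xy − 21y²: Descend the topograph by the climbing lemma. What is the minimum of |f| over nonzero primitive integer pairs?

descent: ρ → (-21,4,2)
descent: ρ → (2,12,-5)  [lands on river]
river: ρ → (-5,8,6)
river: ρ → (6,4,-7)
river: ρ → (-7,10,3)
river: ρ → (3,8,-10)
river: ρ → (-10,12,1)
river: ρ → (1,12,-10)
river: ρ → (-10,8,3)
river: ρ → (3,10,-7)
river: ρ → (-7,4,6)
river: ρ → (6,8,-5)
river: ρ → (-5,12,2)
closes: descent 2, river 12
min |a| on river = 1

1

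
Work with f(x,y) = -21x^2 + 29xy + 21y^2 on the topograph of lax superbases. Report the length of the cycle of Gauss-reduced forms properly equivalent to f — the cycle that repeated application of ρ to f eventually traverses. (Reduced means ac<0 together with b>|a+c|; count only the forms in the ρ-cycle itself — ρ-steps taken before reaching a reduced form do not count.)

D = 2605, ⌊√D⌋ = 51
river: ρ → (21,13,-29)
river: ρ → (-29,45,5)
river: ρ → (5,45,-29)
river: ρ → (-29,13,21)
river: ρ → (21,29,-21)
river: ρ → (-21,13,29)
river: ρ → (29,45,-5)
river: ρ → (-5,45,29)
river: ρ → (29,13,-21)
river: ρ → (-21,29,21)
ρ-cycle length = 10 (tail of 0 descent steps not counted)

10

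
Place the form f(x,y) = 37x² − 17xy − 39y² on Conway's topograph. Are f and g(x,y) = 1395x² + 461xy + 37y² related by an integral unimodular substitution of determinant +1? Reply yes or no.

D₁ = 6061, D₂ = 6061
river cycle of f (length 24): (-39, 17, 37), (37, 57, -19), (-19, 57, 37), (37, 17, -39), (-39, 61, 15), (15, 59, -43), (-43, 27, 31), (31, 35, -39), (-39, 43, 27), (27, 65, -17), … (14 more)
river cycle of g (length 24): (37, 57, -19), (-19, 57, 37), (37, 17, -39), (-39, 61, 15), (15, 59, -43), (-43, 27, 31), (31, 35, -39), (-39, 43, 27), (27, 65, -17), (-17, 71, 15), … (14 more)
cycles coincide ⇒ equivalent

yes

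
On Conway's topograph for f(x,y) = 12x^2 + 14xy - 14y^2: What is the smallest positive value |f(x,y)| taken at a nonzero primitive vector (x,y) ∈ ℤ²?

river: ρ → (-14,14,12)
river: ρ → (12,10,-16)
river: ρ → (-16,22,6)
river: ρ → (6,26,-8)
river: ρ → (-8,22,12)
river: ρ → (12,26,-4)
river: ρ → (-4,22,24)
river: ρ → (24,26,-2)
river: ρ → (-2,26,24)
river: ρ → (24,22,-4)
river: ρ → (-4,26,12)
river: ρ → (12,22,-8)
river: ρ → (-8,26,6)
river: ρ → (6,22,-16)
river: ρ → (-16,10,12)
river: ρ → (12,14,-14)
closes: descent 0, river 16
min |a| on river = 2

2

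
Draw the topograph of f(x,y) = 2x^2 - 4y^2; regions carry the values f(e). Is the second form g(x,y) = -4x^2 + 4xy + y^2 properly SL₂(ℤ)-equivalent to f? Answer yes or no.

D₁ = 32, D₂ = 32
river cycle of f (length 2): (2, 4, -2), (-2, 4, 2)
river cycle of g (length 2): (1, 4, -4), (-4, 4, 1)
cycles differ ⇒ inequivalent

no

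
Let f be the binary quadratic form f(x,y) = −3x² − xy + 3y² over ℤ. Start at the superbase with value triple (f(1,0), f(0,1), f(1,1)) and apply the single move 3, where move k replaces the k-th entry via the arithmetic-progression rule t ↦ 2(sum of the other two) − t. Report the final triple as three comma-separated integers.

start (-3,3,-1) = (f(1,0),f(0,1),f(1,1))
replace slot 3: 2·((-3)+3) − (-1) = 1 → (-3,3,1)

-3,3,1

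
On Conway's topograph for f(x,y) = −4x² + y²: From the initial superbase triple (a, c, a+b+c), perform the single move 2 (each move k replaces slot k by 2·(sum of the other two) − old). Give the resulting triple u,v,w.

start (-4,1,-3) = (f(1,0),f(0,1),f(1,1))
replace slot 2: 2·((-4)+(-3)) − 1 = -15 → (-4,-15,-3)

-4,-15,-3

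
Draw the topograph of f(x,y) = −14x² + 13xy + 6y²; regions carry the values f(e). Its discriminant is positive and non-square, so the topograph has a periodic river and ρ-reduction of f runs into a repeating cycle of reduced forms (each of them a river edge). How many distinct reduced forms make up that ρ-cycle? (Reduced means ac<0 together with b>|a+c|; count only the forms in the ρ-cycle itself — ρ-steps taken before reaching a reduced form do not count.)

D = 505, ⌊√D⌋ = 22
river: ρ → (6,11,-16)
river: ρ → (-16,21,1)
river: ρ → (1,21,-16)
river: ρ → (-16,11,6)
river: ρ → (6,13,-14)
river: ρ → (-14,15,5)
river: ρ → (5,15,-14)
river: ρ → (-14,13,6)
ρ-cycle length = 8 (tail of 0 descent steps not counted)

8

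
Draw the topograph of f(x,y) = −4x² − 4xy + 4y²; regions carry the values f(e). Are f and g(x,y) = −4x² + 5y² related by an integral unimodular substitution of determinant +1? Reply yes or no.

D₁ = 80, D₂ = 80
river cycle of f (length 2): (4, 4, -4), (-4, 4, 4)
river cycle of g (length 2): (-4, 8, 1), (1, 8, -4)
cycles differ ⇒ inequivalent

no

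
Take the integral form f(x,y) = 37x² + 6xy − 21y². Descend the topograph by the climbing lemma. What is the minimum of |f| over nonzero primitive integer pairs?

descent: ρ → (-21,36,22)  [lands on river]
river: ρ → (22,52,-5)
river: ρ → (-5,48,42)
river: ρ → (42,36,-11)
river: ρ → (-11,52,10)
river: ρ → (10,48,-21)
closes: descent 1, river 6
min |a| on river = 5

5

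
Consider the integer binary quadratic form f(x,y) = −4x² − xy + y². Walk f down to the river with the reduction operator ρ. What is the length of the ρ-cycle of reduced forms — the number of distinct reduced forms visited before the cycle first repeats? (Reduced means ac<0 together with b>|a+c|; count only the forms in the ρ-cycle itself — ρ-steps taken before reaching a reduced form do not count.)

D = 17, ⌊√D⌋ = 4
descent: ρ → (1,3,-2)  [lands on river]
river: ρ → (-2,1,2)
river: ρ → (2,3,-1)
river: ρ → (-1,3,2)
river: ρ → (2,1,-2)
river: ρ → (-2,3,1)
ρ-cycle length = 6 (tail of 1 descent step not counted)

6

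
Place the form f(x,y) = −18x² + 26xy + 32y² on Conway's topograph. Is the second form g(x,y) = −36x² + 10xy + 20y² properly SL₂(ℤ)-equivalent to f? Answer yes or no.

D₁ = 2980, D₂ = 2980
river cycle of f (length 14): (32, 38, -12), (-12, 34, 38), (38, 42, -8), (-8, 54, 2), (2, 54, -8), (-8, 42, 38), (38, 34, -12), (-12, 38, 32), (32, 26, -18), (-18, 46, 12), … (4 more)
river cycle of g (length 18): (20, 30, -26), (-26, 22, 24), (24, 26, -24), (-24, 22, 26), (26, 30, -20), (-20, 50, 6), (6, 46, -36), (-36, 26, 16), (16, 38, -24), (-24, 10, 30), … (8 more)
cycles differ ⇒ inequivalent

no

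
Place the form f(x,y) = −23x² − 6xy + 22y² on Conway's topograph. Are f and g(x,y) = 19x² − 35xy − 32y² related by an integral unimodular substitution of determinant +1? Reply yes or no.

D₁ = 2060, D₂ = 3657
discriminants differ ⇒ not SL₂(ℤ)-equivalent

no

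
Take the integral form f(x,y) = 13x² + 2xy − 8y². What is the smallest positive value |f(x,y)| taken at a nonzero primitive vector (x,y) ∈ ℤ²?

descent: ρ → (-8,14,7)  [lands on river]
river: ρ → (7,14,-8)
river: ρ → (-8,18,3)
river: ρ → (3,18,-8)
closes: descent 1, river 4
min |a| on river = 3

3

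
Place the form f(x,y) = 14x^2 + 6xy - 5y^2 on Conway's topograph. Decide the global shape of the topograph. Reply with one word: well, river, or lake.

D = b²−4ac = 6² − 4·14·(-5) = 316
D > 0 non-square ⇒ indefinite ⇒ periodic river

river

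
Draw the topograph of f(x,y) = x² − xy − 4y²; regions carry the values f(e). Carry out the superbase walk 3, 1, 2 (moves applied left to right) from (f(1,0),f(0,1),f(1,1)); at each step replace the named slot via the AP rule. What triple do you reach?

start (1,-4,-4) = (f(1,0),f(0,1),f(1,1))
replace slot 3: 2·(1+(-4)) − (-4) = -2 → (1,-4,-2)
replace slot 1: 2·((-4)+(-2)) − 1 = -13 → (-13,-4,-2)
replace slot 2: 2·((-13)+(-2)) − (-4) = -26 → (-13,-26,-2)

-13,-26,-2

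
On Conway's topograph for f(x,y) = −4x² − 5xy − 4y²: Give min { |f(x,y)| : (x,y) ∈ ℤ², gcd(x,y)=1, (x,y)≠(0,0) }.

translate: b→-3 (≡5 mod 8), so (4,5,4)→(4,-3,3)
flip: (4,-3,3)→(3,3,4)
reduced (well bottom): (3,3,4) with a≤c, −a<b≤a
well minimum |f| = |-3| = 3 (negative-definite)

3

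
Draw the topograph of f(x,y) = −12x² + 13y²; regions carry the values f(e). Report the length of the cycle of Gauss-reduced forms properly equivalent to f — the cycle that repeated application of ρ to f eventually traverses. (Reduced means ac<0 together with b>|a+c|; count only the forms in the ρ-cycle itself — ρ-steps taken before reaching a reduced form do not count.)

D = 624, ⌊√D⌋ = 24
descent: ρ → (13,0,-12)
descent: ρ → (-12,24,1)  [lands on river]
river: ρ → (1,24,-12)
ρ-cycle length = 2 (tail of 2 descent steps not counted)

2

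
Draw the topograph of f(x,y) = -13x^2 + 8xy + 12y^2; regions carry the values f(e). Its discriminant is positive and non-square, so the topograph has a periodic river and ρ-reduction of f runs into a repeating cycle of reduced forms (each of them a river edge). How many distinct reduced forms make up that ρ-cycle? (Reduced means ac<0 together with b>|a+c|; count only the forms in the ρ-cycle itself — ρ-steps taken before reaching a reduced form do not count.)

D = 688, ⌊√D⌋ = 26
river: ρ → (12,16,-9)
river: ρ → (-9,20,8)
river: ρ → (8,12,-17)
river: ρ → (-17,22,3)
river: ρ → (3,26,-1)
river: ρ → (-1,26,3)
river: ρ → (3,22,-17)
river: ρ → (-17,12,8)
river: ρ → (8,20,-9)
river: ρ → (-9,16,12)
river: ρ → (12,8,-13)
river: ρ → (-13,18,7)
river: ρ → (7,24,-4)
river: ρ → (-4,24,7)
river: ρ → (7,18,-13)
river: ρ → (-13,8,12)
ρ-cycle length = 16 (tail of 0 descent steps not counted)

16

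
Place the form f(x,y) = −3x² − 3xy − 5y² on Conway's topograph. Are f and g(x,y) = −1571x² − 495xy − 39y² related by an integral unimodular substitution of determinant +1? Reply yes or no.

D₁ = -51, D₂ = -51
f is negative-definite; reduce −f:
−f: reduced (well bottom): (3,3,5) with a≤c, −a<b≤a
flip sign back: reduced form of f is (-3,-3,-5)
g is negative-definite; reduce −g:
−g: flip: (1571,495,39)→(39,-495,1571)
−g: translate: b→-27 (≡-495 mod 78), so (39,-495,1571)→(39,-27,5)
−g: flip: (39,-27,5)→(5,27,39)
−g: translate: b→-3 (≡27 mod 10), so (5,27,39)→(5,-3,3)
−g: flip: (5,-3,3)→(3,3,5)
−g: reduced (well bottom): (3,3,5) with a≤c, −a<b≤a
flip sign back: reduced form of g is (-3,-3,-5)
reduced forms (-3, -3, -5) vs (-3, -3, -5) ⇒ equivalent

yes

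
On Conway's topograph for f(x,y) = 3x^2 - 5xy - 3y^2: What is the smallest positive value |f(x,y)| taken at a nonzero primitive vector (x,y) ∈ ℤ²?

descent: ρ → (-3,5,3)  [lands on river]
river: ρ → (3,7,-1)
river: ρ → (-1,7,3)
river: ρ → (3,5,-3)
river: ρ → (-3,7,1)
river: ρ → (1,7,-3)
closes: descent 1, river 6
min |a| on river = 1

1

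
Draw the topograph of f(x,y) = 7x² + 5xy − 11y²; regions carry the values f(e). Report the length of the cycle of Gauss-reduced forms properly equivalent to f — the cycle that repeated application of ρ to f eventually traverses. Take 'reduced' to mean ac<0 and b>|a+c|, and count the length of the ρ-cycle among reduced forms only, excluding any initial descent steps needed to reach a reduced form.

D = 333, ⌊√D⌋ = 18
river: ρ → (-11,17,1)
river: ρ → (1,17,-11)
river: ρ → (-11,5,7)
river: ρ → (7,9,-9)
river: ρ → (-9,9,7)
river: ρ → (7,5,-11)
ρ-cycle length = 6 (tail of 0 descent steps not counted)

6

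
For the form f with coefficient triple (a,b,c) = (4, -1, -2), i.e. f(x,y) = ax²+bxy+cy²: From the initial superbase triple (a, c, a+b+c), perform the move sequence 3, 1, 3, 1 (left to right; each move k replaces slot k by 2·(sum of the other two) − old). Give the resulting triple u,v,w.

start (4,-2,1) = (f(1,0),f(0,1),f(1,1))
replace slot 3: 2·(4+(-2)) − 1 = 3 → (4,-2,3)
replace slot 1: 2·((-2)+3) − 4 = -2 → (-2,-2,3)
replace slot 3: 2·((-2)+(-2)) − 3 = -11 → (-2,-2,-11)
replace slot 1: 2·((-2)+(-11)) − (-2) = -24 → (-24,-2,-11)

-24,-2,-11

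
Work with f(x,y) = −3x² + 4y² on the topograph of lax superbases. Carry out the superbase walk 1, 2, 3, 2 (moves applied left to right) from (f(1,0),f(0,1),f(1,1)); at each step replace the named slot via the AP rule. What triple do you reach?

start (-3,4,1) = (f(1,0),f(0,1),f(1,1))
replace slot 1: 2·(4+1) − (-3) = 13 → (13,4,1)
replace slot 2: 2·(13+1) − 4 = 24 → (13,24,1)
replace slot 3: 2·(13+24) − 1 = 73 → (13,24,73)
replace slot 2: 2·(13+73) − 24 = 148 → (13,148,73)

13,148,73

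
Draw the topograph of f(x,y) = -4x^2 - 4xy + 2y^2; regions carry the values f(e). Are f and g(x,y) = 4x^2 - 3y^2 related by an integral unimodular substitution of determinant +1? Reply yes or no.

D₁ = 48, D₂ = 48
river cycle of f (length 2): (2, 4, -4), (-4, 4, 2)
river cycle of g (length 2): (-3, 6, 1), (1, 6, -3)
cycles differ ⇒ inequivalent

no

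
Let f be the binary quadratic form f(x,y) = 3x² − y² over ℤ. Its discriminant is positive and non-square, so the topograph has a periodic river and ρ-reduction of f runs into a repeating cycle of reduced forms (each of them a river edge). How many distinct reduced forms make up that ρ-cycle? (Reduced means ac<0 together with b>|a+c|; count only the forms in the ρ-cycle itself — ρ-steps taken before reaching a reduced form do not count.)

D = 12, ⌊√D⌋ = 3
descent: ρ → (-1,2,2)  [lands on river]
river: ρ → (2,2,-1)
ρ-cycle length = 2 (tail of 1 descent step not counted)

2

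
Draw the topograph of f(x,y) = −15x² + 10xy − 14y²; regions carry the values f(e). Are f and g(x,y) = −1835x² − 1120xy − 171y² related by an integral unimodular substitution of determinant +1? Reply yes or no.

D₁ = -740, D₂ = -740
f is negative-definite; reduce −f:
−f: flip: (15,-10,14)→(14,10,15)
−f: reduced (well bottom): (14,10,15) with a≤c, −a<b≤a
flip sign back: reduced form of f is (-14,-10,-15)
g is negative-definite; reduce −g:
−g: flip: (1835,1120,171)→(171,-1120,1835)
−g: translate: b→-94 (≡-1120 mod 342), so (171,-1120,1835)→(171,-94,14)
−g: flip: (171,-94,14)→(14,94,171)
−g: translate: b→10 (≡94 mod 28), so (14,94,171)→(14,10,15)
−g: reduced (well bottom): (14,10,15) with a≤c, −a<b≤a
flip sign back: reduced form of g is (-14,-10,-15)
reduced forms (-14, -10, -15) vs (-14, -10, -15) ⇒ equivalent

yes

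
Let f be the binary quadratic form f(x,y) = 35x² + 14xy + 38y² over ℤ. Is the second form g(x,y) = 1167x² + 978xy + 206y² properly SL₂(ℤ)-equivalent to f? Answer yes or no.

D₁ = -5124, D₂ = -5124
f: reduced (well bottom): (35,14,38) with a≤c, −a<b≤a
g: flip: (1167,978,206)→(206,-978,1167)
g: translate: b→-154 (≡-978 mod 412), so (206,-978,1167)→(206,-154,35)
g: flip: (206,-154,35)→(35,154,206)
g: translate: b→14 (≡154 mod 70), so (35,154,206)→(35,14,38)
g: reduced (well bottom): (35,14,38) with a≤c, −a<b≤a
reduced forms (35, 14, 38) vs (35, 14, 38) ⇒ equivalent

yes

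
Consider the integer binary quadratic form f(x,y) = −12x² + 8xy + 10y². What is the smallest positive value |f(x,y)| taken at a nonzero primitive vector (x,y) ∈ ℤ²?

river: ρ → (10,12,-10)
river: ρ → (-10,8,12)
river: ρ → (12,16,-6)
river: ρ → (-6,20,6)
river: ρ → (6,16,-12)
river: ρ → (-12,8,10)
closes: descent 0, river 6
min |a| on river = 6

6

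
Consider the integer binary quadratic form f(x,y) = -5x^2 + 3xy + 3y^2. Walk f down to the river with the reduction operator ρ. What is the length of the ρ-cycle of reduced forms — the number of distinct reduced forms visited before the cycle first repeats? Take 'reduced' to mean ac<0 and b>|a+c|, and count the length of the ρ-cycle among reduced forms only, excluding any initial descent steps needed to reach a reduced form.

D = 69, ⌊√D⌋ = 8
river: ρ → (3,3,-5)
river: ρ → (-5,7,1)
river: ρ → (1,7,-5)
river: ρ → (-5,3,3)
ρ-cycle length = 4 (tail of 0 descent steps not counted)

4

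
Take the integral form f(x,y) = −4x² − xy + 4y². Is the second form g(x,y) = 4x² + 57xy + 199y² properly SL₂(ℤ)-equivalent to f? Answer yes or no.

D₁ = 65, D₂ = 65
river cycle of f (length 6): (4, 1, -4), (-4, 7, 1), (1, 7, -4), (-4, 1, 4), (4, 7, -1), (-1, 7, 4)
river cycle of g (length 6): (4, 1, -4), (-4, 7, 1), (1, 7, -4), (-4, 1, 4), (4, 7, -1), (-1, 7, 4)
cycles coincide ⇒ equivalent

yes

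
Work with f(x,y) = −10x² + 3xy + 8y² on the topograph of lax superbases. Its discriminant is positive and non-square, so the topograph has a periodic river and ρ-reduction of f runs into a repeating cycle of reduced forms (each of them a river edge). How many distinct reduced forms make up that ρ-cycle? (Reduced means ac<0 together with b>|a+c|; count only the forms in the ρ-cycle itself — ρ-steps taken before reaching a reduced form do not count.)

D = 329, ⌊√D⌋ = 18
river: ρ → (8,13,-5)
river: ρ → (-5,17,2)
river: ρ → (2,15,-13)
river: ρ → (-13,11,4)
river: ρ → (4,13,-10)
river: ρ → (-10,7,7)
river: ρ → (7,7,-10)
river: ρ → (-10,13,4)
river: ρ → (4,11,-13)
river: ρ → (-13,15,2)
river: ρ → (2,17,-5)
river: ρ → (-5,13,8)
river: ρ → (8,3,-10)
river: ρ → (-10,17,1)
river: ρ → (1,17,-10)
river: ρ → (-10,3,8)
ρ-cycle length = 16 (tail of 0 descent steps not counted)

16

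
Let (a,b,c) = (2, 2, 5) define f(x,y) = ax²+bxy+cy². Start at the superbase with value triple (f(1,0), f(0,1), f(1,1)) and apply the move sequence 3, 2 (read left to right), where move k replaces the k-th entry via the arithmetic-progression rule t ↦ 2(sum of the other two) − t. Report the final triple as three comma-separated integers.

start (2,5,9) = (f(1,0),f(0,1),f(1,1))
replace slot 3: 2·(2+5) − 9 = 5 → (2,5,5)
replace slot 2: 2·(2+5) − 5 = 9 → (2,9,5)

2,9,5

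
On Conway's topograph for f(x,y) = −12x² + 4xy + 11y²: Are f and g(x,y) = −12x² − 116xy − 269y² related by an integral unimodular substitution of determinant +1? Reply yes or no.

D₁ = 544, D₂ = 544
river cycle of f (length 4): (11, 18, -5), (-5, 22, 3), (3, 20, -12), (-12, 4, 11)
river cycle of g (length 4): (-12, 4, 11), (11, 18, -5), (-5, 22, 3), (3, 20, -12)
cycles coincide ⇒ equivalent

yes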